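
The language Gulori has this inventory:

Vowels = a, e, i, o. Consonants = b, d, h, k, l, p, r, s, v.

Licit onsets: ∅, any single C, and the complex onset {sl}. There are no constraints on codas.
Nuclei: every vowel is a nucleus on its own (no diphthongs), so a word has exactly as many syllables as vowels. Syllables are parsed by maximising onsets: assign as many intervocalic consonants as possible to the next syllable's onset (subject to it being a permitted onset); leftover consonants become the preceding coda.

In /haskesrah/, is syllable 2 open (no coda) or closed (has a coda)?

Nuclei (vowels): a, e, a → 3 syllables.
σ1/σ2 boundary: cluster /sk/ — the longest permitted-onset suffix is /k/; onset = /k/, preceding coda = /s/.
σ2/σ3 boundary: /sr/ splits as /s/ + /r/ (/r/ is the longest suffix that is a licit onset).
So the parse is has.kes.rah.
Syllable 2 is /kes/ with coda /s/, so it is closed.

closed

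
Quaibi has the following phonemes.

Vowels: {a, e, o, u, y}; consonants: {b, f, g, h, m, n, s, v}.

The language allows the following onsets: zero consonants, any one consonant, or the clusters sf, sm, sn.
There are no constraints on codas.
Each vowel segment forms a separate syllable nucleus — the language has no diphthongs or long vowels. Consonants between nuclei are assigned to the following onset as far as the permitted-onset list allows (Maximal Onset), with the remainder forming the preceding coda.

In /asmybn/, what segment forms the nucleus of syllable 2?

y

Nuclei (vowels): a, y → 2 syllables.
The second nucleus (vowel 2 from the left) is /y/.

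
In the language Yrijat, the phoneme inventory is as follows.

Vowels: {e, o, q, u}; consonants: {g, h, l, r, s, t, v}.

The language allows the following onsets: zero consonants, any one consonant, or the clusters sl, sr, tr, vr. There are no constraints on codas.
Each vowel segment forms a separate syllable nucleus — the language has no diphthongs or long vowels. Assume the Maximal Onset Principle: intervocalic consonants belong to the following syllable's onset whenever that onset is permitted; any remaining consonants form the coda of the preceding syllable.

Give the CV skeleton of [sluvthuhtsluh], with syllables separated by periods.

CCVCC.CVCC.CCVC

The vowels are u, u, u — 3 nuclei, so 3 syllables.
/u…u/ gap (V1→V2): /vth/; trying suffixes from longest down, /h/ is the first permitted one, so coda /vt/ | onset /h/.
/u…u/ gap (V2→V3): /htsl/ — longest licit onset from the right is /sl/, leaving /ht/ as coda.
Putting it together: sluvt.huht.sluh.
Mapping each syllable to C/V: /sluvt/ → CCVCC, /huht/ → CVCC, /sluh/ → CCVC.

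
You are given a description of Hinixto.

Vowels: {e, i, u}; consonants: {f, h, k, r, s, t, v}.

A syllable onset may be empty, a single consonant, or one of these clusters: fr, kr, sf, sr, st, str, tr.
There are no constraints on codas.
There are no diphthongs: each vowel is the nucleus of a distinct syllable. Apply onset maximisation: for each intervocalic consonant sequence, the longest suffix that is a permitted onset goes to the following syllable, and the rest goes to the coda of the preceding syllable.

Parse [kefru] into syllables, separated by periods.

The vowels are e, u — 2 nuclei, so 2 syllables.
σ1/σ2 boundary: /fr/ is a licit onset in full, so it all attaches to the next syllable.

ke.fru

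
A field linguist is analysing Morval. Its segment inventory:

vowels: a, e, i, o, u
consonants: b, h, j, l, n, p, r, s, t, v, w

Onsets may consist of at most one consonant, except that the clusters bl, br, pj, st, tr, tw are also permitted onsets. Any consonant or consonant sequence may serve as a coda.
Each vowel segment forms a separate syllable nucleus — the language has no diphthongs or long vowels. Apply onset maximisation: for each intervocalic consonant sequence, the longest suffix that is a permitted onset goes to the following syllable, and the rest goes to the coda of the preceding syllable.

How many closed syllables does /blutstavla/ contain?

The vowels are u, a, a — 3 nuclei, so 3 syllables.
σ1/σ2 boundary: cluster /tst/ — the longest permitted-onset suffix is /st/; onset = /st/, preceding coda = /t/.
σ2/σ3 boundary: cluster /vl/ — the longest permitted-onset suffix is /l/; onset = /l/, preceding coda = /v/.
Syllabification: blut.stav.la.
Classifying each syllable: /blut/ (closed), /stav/ (closed), /la/ (open).
Closed syllables: 2.

2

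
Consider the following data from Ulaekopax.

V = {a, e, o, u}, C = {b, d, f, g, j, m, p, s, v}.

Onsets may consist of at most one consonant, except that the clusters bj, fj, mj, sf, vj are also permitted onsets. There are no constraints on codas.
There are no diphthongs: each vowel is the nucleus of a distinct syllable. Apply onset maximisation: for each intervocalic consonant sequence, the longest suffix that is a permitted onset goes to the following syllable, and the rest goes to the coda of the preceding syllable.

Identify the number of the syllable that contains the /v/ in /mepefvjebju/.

3

The vowels are e, e, e, u — 4 nuclei, so 4 syllables.
σ1/σ2 boundary: /p/ → onset of the next syllable (single consonants are always licit onsets).
σ2/σ3 boundary: /fvj/ — longest licit onset from the right is /vj/, leaving /f/ as coda.
σ3/σ4 boundary: /bj/ is a licit onset in full, so it all attaches to the next syllable.
Syllabification: me.pef.vje.bju.
The /v/ is in the onset of syllable 3 (/vje/).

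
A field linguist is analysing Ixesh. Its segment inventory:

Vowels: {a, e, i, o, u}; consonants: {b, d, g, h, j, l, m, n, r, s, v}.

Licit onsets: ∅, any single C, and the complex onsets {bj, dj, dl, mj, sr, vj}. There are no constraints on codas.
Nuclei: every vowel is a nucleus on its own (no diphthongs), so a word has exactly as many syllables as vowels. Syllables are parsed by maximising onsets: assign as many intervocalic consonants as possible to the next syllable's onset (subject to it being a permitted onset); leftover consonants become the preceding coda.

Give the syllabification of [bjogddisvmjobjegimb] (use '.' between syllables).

bjogd.disv.mjo.bje.gimb

Vowels present: o, i, o, e, i; each is a nucleus, giving 5 syllables.
Between /o/ (V1) and /i/ (V2): /gdd/ splits as /gd/ + /d/ (/d/ is the longest suffix that is a licit onset).
Between /i/ (V2) and /o/ (V3): /svmj/ — longest licit onset from the right is /mj/, leaving /sv/ as coda.
Between /o/ (V3) and /e/ (V4): cluster /bj/ — /bj/ is itself a permitted onset, so the whole cluster goes right; preceding coda = ∅.
Between /e/ (V4) and /i/ (V5): /g/ → onset of the next syllable (single consonants are always licit onsets).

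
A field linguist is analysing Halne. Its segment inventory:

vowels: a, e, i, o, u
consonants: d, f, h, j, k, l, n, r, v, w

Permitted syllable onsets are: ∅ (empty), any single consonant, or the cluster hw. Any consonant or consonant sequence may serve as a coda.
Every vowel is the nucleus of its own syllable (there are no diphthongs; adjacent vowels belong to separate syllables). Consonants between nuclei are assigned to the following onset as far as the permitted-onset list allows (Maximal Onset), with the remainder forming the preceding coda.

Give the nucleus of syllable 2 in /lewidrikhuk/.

i

Vowels present: e, i, i, u; each is a nucleus, giving 4 syllables.
The second nucleus (vowel 2 from the left) is /i/.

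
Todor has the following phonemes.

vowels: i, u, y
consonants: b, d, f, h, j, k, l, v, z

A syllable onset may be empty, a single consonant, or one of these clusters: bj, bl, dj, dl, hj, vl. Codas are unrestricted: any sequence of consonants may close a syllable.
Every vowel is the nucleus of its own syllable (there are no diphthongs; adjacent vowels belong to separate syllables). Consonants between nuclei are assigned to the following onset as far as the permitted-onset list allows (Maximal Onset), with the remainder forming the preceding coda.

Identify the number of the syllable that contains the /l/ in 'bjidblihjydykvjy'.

2

Vowels present: i, i, y, y, y; each is a nucleus, giving 5 syllables.
Between /i/ (V1) and /i/ (V2): cluster /dbl/ — the longest permitted-onset suffix is /bl/; onset = /bl/, preceding coda = /d/.
Between /i/ (V2) and /y/ (V3): /hj/ is a licit onset in full, so it all attaches to the next syllable.
Between /y/ (V3) and /y/ (V4): /d/ → onset of the next syllable (single consonants are always licit onsets).
Between /y/ (V4) and /y/ (V5): /kvj/ — longest licit onset from the right is /j/, leaving /kv/ as coda.
Putting it together: bjid.bli.hjy.dykv.jy.
The /l/ is in the onset of syllable 2 (/bli/).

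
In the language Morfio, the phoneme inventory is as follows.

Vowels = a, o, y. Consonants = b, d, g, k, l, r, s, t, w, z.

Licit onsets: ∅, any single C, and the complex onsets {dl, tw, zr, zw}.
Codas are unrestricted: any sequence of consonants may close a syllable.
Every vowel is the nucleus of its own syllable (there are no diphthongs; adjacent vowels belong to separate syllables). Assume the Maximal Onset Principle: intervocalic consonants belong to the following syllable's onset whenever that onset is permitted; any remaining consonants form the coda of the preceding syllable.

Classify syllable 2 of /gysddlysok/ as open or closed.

open

Vowels present: y, y, o; each is a nucleus, giving 3 syllables.
V1 /y/ – V2 /y/: /sddl/; trying suffixes from longest down, /dl/ is the first permitted one, so coda /sd/ | onset /dl/.
V2 /y/ – V3 /o/: /s/ → onset of the next syllable (single consonants are always licit onsets).
Syllabification: gysd.dly.sok.
Syllable 2 is /dly/; it ends in its nucleus with no coda, so it is open.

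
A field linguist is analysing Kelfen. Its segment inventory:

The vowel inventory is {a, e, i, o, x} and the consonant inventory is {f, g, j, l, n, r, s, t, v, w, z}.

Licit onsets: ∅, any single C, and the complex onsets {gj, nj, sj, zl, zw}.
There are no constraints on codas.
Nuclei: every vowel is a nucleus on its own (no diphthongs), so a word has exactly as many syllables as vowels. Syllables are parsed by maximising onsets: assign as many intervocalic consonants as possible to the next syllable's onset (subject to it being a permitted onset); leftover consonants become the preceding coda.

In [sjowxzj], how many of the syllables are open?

1

The vowels are o, x — 2 nuclei, so 2 syllables.
Between /o/ (V1) and /x/ (V2): /w/ → onset of the next syllable (single consonants are always licit onsets).
Putting it together: sjo.wxzj.
Classifying each syllable: /sjo/ (open), /wxzj/ (closed).
Open syllables: 1.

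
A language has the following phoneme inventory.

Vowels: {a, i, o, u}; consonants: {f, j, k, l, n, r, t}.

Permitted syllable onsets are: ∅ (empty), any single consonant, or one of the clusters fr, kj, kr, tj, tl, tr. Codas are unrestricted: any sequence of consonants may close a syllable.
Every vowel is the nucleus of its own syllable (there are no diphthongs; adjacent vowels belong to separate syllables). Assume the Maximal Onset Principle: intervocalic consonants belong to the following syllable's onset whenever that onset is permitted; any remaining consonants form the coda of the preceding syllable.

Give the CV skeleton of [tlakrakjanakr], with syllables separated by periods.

CCV.CCV.CCV.CVCC

The vowels are a, a, a, a — 4 nuclei, so 4 syllables.
Between /a/ (V1) and /a/ (V2): cluster /kr/ — /kr/ is itself a permitted onset, so the whole cluster goes right; preceding coda = ∅.
Between /a/ (V2) and /a/ (V3): /kj/ — entire cluster is a permitted onset → onset /kj/, coda ∅.
Between /a/ (V3) and /a/ (V4): /n/ → onset of the next syllable (single consonants are always licit onsets).
So the parse is tla.kra.kja.nakr.
Mapping each syllable to C/V: /tla/ → CCV, /kra/ → CCV, /kja/ → CCV, /nakr/ → CVCC.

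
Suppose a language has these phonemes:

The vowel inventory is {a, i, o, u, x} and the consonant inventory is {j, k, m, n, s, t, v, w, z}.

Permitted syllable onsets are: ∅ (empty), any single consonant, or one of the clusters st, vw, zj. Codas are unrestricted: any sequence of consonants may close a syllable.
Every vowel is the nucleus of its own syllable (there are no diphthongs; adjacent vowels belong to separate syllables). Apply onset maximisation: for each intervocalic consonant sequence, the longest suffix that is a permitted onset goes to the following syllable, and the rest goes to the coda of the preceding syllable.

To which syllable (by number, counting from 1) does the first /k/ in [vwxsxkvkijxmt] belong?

Vowels present: x, x, i, x; each is a nucleus, giving 4 syllables.
σ1/σ2 boundary: just /s/ — single C goes to the following onset.
σ2/σ3 boundary: /kvk/; trying suffixes from longest down, /k/ is the first permitted one, so coda /kv/ | onset /k/.
σ3/σ4 boundary: just /j/ — single C goes to the following onset.
Putting it together: vwx.sxkv.ki.jxmt.
The first /k/ is in the coda of syllable 2 (/sxkv/).

2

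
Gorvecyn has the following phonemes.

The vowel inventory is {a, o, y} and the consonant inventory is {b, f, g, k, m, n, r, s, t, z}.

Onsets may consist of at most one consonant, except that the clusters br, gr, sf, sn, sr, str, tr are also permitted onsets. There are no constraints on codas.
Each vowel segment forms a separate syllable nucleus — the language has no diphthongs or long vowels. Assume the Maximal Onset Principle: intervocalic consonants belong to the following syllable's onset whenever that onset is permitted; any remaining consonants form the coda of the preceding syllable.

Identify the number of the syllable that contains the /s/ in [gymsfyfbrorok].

Nuclei (vowels): y, y, o, o → 4 syllables.
/y…y/ gap (V1→V2): /msf/ — longest licit onset from the right is /sf/, leaving /m/ as coda.
/y…o/ gap (V2→V3): cluster /fbr/ — the longest permitted-onset suffix is /br/; onset = /br/, preceding coda = /f/.
/o…o/ gap (V3→V4): /r/ is a single consonant, so it becomes the next onset.
Syllabification: gym.sfyf.bro.rok.
The /s/ is in the onset of syllable 2 (/sfyf/).

2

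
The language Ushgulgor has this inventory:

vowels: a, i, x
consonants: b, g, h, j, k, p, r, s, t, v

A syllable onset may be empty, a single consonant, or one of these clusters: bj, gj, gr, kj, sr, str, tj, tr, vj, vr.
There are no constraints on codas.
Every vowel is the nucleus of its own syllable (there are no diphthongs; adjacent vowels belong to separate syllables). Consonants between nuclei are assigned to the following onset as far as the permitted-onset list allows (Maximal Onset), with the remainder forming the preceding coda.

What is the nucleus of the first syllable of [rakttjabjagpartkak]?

The vowels are a, a, a, a, a — 5 nuclei, so 5 syllables.
The first nucleus (vowel 1 from the left) is /a/.

a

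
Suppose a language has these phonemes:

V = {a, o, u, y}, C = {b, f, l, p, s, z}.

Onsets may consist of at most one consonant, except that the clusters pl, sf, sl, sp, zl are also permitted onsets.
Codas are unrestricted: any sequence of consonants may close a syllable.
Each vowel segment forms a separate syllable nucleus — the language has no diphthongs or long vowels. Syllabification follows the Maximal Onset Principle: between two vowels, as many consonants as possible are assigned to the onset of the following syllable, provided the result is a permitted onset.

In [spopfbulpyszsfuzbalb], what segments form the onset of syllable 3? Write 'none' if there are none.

The vowels are o, u, y, u, a — 5 nuclei, so 5 syllables.
σ1/σ2 boundary: cluster /pfb/ — the longest permitted-onset suffix is /b/; onset = /b/, preceding coda = /pf/.
σ2/σ3 boundary: /lp/ — longest licit onset from the right is /p/, leaving /l/ as coda.
σ3/σ4 boundary: /szsf/ — longest licit onset from the right is /sf/, leaving /sz/ as coda.
σ4/σ5 boundary: cluster /zb/ — the longest permitted-onset suffix is /b/; onset = /b/, preceding coda = /z/.
Syllabification: spopf.bul.pysz.sfuz.balb.
Syllable 3 is /pysz/: onset /p/, nucleus /y/, coda /sz/.

p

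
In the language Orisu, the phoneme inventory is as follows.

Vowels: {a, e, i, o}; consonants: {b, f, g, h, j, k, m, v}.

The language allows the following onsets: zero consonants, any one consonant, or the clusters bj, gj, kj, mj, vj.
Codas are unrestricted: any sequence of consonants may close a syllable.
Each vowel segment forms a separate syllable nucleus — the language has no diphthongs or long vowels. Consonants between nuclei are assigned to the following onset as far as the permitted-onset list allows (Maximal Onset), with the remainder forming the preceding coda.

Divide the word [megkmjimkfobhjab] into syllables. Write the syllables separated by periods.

megk.mjimk.fobh.jab

Vowels present: e, i, o, a; each is a nucleus, giving 4 syllables.
V1 /e/ – V2 /i/: cluster /gkmj/ — the longest permitted-onset suffix is /mj/; onset = /mj/, preceding coda = /gk/.
V2 /i/ – V3 /o/: /mkf/ splits as /mk/ + /f/ (/f/ is the longest suffix that is a licit onset).
V3 /o/ – V4 /a/: /bhj/; trying suffixes from longest down, /j/ is the first permitted one, so coda /bh/ | onset /j/.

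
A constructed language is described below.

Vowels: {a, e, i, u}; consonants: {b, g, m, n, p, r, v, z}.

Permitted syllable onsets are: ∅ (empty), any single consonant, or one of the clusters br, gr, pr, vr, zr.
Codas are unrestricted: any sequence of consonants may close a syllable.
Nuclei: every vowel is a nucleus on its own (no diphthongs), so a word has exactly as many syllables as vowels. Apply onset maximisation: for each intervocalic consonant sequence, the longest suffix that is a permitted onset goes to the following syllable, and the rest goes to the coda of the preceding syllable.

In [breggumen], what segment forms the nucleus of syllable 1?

Vowels present: e, u, e; each is a nucleus, giving 3 syllables.
The first nucleus (vowel 1 from the left) is /e/.

e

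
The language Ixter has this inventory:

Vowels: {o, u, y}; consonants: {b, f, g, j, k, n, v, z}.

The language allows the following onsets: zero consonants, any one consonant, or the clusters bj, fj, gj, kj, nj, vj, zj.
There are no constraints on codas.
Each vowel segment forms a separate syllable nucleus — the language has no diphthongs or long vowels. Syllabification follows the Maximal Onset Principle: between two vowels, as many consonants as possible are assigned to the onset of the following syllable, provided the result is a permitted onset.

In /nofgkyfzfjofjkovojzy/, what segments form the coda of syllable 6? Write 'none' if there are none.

Nuclei (vowels): o, y, o, o, o, y → 6 syllables.
σ1/σ2 boundary: /fgk/; trying suffixes from longest down, /k/ is the first permitted one, so coda /fg/ | onset /k/.
σ2/σ3 boundary: cluster /fzfj/ — the longest permitted-onset suffix is /fj/; onset = /fj/, preceding coda = /fz/.
σ3/σ4 boundary: /fjk/; trying suffixes from longest down, /k/ is the first permitted one, so coda /fj/ | onset /k/.
σ4/σ5 boundary: /v/ → onset of the next syllable (single consonants are always licit onsets).
σ5/σ6 boundary: /jz/ — longest licit onset from the right is /z/, leaving /j/ as coda.
Result: nofg.kyfz.fjofj.ko.voj.zy.
Syllable 6 is /zy/: onset /z/, nucleus /y/, coda ∅.

none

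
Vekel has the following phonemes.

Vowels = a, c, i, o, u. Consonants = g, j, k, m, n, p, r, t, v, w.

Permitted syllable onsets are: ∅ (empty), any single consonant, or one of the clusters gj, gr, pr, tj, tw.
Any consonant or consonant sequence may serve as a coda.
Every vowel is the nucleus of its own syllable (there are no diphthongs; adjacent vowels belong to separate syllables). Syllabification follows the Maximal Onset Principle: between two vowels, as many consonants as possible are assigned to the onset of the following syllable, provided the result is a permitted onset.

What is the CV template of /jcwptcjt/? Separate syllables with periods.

Vowels present: c, c; each is a nucleus, giving 2 syllables.
Between /c/ (V1) and /c/ (V2): /wpt/ splits as /wp/ + /t/ (/t/ is the longest suffix that is a licit onset).
So the parse is jcwp.tcjt.
Mapping each syllable to C/V: /jcwp/ → CVCC, /tcjt/ → CVCC.

CVCC.CVCC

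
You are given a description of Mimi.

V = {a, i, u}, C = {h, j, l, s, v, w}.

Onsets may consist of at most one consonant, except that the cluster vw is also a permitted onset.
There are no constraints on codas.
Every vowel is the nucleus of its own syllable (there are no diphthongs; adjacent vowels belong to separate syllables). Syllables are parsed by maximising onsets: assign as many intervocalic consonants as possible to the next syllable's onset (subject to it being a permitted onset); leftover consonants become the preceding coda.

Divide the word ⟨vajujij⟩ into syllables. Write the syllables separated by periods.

Nuclei (vowels): a, u, i → 3 syllables.
V1 /a/ – V2 /u/: /j/ → onset of the next syllable (single consonants are always licit onsets).
V2 /u/ – V3 /i/: /j/ is a single consonant, so it becomes the next onset.

va.ju.jij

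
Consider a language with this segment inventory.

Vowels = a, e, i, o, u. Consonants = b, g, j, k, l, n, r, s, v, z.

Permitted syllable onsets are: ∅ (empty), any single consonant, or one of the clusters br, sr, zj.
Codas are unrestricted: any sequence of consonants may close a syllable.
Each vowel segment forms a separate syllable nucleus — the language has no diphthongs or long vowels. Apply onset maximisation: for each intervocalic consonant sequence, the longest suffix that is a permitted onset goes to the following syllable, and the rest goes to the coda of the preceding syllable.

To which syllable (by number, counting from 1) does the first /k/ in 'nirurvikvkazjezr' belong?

3

The vowels are i, u, i, a, e — 5 nuclei, so 5 syllables.
Between /i/ (V1) and /u/ (V2): just /r/ — single C goes to the following onset.
Between /u/ (V2) and /i/ (V3): /rv/ — longest licit onset from the right is /v/, leaving /r/ as coda.
Between /i/ (V3) and /a/ (V4): /kvk/ splits as /kv/ + /k/ (/k/ is the longest suffix that is a licit onset).
Between /a/ (V4) and /e/ (V5): cluster /zj/ — /zj/ is itself a permitted onset, so the whole cluster goes right; preceding coda = ∅.
Syllabification: ni.rur.vikv.ka.zjezr.
The first /k/ is in the coda of syllable 3 (/vikv/).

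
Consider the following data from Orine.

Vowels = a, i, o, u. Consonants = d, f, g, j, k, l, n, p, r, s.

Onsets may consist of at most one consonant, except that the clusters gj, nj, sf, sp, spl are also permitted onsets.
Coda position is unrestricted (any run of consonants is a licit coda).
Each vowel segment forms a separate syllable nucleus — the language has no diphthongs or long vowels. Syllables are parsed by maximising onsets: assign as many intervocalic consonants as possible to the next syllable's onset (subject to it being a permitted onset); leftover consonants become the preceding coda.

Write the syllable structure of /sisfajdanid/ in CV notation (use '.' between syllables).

CV.CCVC.CV.CVC

The vowels are i, a, a, i — 4 nuclei, so 4 syllables.
Between /i/ (V1) and /a/ (V2): /sf/ — entire cluster is a permitted onset → onset /sf/, coda ∅.
Between /a/ (V2) and /a/ (V3): /jd/ splits as /j/ + /d/ (/d/ is the longest suffix that is a licit onset).
Between /a/ (V3) and /i/ (V4): /n/ is a single consonant, so it becomes the next onset.
Putting it together: si.sfaj.da.nid.
Mapping each syllable to C/V: /si/ → CV, /sfaj/ → CCVC, /da/ → CV, /nid/ → CVC.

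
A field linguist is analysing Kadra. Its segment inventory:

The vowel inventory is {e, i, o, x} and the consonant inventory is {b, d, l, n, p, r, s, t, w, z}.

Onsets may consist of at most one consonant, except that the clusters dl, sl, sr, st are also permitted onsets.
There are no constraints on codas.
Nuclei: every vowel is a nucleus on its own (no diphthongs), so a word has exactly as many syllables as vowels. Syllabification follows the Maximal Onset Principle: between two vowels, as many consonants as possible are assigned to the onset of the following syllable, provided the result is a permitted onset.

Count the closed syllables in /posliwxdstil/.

2

Vowels present: o, i, x, i; each is a nucleus, giving 4 syllables.
σ1/σ2 boundary: /sl/ — entire cluster is a permitted onset → onset /sl/, coda ∅.
σ2/σ3 boundary: /w/ → onset of the next syllable (single consonants are always licit onsets).
σ3/σ4 boundary: /dst/ splits as /d/ + /st/ (/st/ is the longest suffix that is a licit onset).
Result: po.sli.wxd.stil.
Classifying each syllable: /po/ (open), /sli/ (open), /wxd/ (closed), /stil/ (closed).
Closed syllables: 2.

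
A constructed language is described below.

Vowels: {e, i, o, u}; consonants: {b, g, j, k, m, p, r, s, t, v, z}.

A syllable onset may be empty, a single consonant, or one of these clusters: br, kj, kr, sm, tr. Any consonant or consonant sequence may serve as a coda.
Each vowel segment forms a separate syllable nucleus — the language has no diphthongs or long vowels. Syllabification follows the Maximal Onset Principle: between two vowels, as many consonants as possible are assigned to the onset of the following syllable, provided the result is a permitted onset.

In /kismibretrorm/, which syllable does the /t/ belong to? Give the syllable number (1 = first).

Vowels present: i, i, e, o; each is a nucleus, giving 4 syllables.
V1 /i/ – V2 /i/: cluster /sm/ — /sm/ is itself a permitted onset, so the whole cluster goes right; preceding coda = ∅.
V2 /i/ – V3 /e/: /br/ — entire cluster is a permitted onset → onset /br/, coda ∅.
V3 /e/ – V4 /o/: /tr/ is a licit onset in full, so it all attaches to the next syllable.
So the parse is ki.smi.bre.trorm.
The /t/ is in the onset of syllable 4 (/trorm/).

4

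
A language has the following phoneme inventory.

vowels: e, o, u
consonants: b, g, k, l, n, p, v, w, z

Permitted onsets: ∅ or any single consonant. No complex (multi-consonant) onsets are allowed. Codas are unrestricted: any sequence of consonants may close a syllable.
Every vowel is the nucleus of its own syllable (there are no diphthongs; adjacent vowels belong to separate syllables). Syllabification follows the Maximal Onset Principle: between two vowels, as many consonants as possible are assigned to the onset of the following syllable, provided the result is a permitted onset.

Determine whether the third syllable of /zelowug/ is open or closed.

Nuclei (vowels): e, o, u → 3 syllables.
σ1/σ2 boundary: /l/ → onset of the next syllable (single consonants are always licit onsets).
σ2/σ3 boundary: /w/ → onset of the next syllable (single consonants are always licit onsets).
Result: ze.lo.wug.
Syllable 3 is /wug/ with coda /g/, so it is closed.

closed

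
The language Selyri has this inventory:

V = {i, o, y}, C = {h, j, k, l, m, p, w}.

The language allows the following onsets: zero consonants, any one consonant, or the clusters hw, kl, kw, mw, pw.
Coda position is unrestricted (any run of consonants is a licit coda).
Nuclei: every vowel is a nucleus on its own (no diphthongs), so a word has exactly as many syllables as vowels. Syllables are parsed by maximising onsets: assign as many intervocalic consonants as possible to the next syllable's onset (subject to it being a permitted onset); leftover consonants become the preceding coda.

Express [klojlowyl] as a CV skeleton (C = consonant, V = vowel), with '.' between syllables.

CCVC.CV.CVC

Nuclei (vowels): o, o, y → 3 syllables.
Between /o/ (V1) and /o/ (V2): /jl/ splits as /j/ + /l/ (/l/ is the longest suffix that is a licit onset).
Between /o/ (V2) and /y/ (V3): just /w/ — single C goes to the following onset.
So the parse is kloj.lo.wyl.
Mapping each syllable to C/V: /kloj/ → CCVC, /lo/ → CV, /wyl/ → CVC.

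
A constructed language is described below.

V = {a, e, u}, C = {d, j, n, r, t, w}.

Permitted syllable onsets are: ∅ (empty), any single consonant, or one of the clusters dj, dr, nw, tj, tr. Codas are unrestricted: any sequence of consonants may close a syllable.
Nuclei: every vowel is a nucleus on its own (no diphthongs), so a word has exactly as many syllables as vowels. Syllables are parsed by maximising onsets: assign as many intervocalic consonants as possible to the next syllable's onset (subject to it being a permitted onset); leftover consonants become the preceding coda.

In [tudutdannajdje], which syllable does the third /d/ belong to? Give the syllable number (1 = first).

Nuclei (vowels): u, u, a, a, e → 5 syllables.
/u…u/ gap (V1→V2): /d/ is a single consonant, so it becomes the next onset.
/u…a/ gap (V2→V3): /td/ splits as /t/ + /d/ (/d/ is the longest suffix that is a licit onset).
/a…a/ gap (V3→V4): /nn/; trying suffixes from longest down, /n/ is the first permitted one, so coda /n/ | onset /n/.
/a…e/ gap (V4→V5): /jdj/ — longest licit onset from the right is /dj/, leaving /j/ as coda.
So the parse is tu.dut.dan.naj.dje.
The third /d/ is in the onset of syllable 5 (/dje/).

5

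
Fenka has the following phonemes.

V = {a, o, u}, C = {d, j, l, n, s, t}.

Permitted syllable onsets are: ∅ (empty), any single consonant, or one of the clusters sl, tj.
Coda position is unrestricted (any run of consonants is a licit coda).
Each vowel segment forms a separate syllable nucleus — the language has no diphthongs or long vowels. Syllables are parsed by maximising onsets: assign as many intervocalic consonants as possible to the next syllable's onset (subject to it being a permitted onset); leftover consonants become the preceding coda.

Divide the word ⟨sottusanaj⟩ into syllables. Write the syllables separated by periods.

Nuclei (vowels): o, u, a, a → 4 syllables.
σ1/σ2 boundary: cluster /tt/ — the longest permitted-onset suffix is /t/; onset = /t/, preceding coda = /t/.
σ2/σ3 boundary: just /s/ — single C goes to the following onset.
σ3/σ4 boundary: just /n/ — single C goes to the following onset.

sot.tu.sa.naj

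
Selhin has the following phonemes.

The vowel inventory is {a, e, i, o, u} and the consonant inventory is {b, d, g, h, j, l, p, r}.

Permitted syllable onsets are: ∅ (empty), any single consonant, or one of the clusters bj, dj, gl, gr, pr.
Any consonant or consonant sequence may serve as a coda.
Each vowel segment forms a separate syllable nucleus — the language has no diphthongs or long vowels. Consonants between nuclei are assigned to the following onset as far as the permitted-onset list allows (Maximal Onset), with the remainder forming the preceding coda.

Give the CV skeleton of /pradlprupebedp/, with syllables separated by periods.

CCVCC.CCV.CV.CVCC

The vowels are a, u, e, e — 4 nuclei, so 4 syllables.
/a…u/ gap (V1→V2): /dlpr/ — longest licit onset from the right is /pr/, leaving /dl/ as coda.
/u…e/ gap (V2→V3): /p/ is a single consonant, so it becomes the next onset.
/e…e/ gap (V3→V4): /b/ → onset of the next syllable (single consonants are always licit onsets).
Putting it together: pradl.pru.pe.bedp.
Mapping each syllable to C/V: /pradl/ → CCVCC, /pru/ → CCV, /pe/ → CV, /bedp/ → CVCC.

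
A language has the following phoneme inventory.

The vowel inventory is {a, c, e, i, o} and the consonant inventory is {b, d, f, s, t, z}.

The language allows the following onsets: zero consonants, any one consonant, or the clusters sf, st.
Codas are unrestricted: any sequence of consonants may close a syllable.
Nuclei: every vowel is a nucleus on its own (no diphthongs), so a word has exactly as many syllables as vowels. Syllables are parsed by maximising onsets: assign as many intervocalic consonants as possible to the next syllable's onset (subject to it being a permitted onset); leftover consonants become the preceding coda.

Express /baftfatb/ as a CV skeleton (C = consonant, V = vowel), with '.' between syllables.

CVCC.CVCC

Nuclei (vowels): a, a → 2 syllables.
/a…a/ gap (V1→V2): /ftf/ — longest licit onset from the right is /f/, leaving /ft/ as coda.
Result: baft.fatb.
Mapping each syllable to C/V: /baft/ → CVCC, /fatb/ → CVCC.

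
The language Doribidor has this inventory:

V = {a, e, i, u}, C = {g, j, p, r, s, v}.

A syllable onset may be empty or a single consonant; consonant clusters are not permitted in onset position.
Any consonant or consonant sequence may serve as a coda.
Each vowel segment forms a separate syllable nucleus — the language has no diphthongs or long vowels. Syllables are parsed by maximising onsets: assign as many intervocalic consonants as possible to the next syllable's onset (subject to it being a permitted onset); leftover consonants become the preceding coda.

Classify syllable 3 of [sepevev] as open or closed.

closed

Vowels present: e, e, e; each is a nucleus, giving 3 syllables.
σ1/σ2 boundary: just /p/ — single C goes to the following onset.
σ2/σ3 boundary: /v/ → onset of the next syllable (single consonants are always licit onsets).
Result: se.pe.vev.
Syllable 3 is /vev/ with coda /v/, so it is closed.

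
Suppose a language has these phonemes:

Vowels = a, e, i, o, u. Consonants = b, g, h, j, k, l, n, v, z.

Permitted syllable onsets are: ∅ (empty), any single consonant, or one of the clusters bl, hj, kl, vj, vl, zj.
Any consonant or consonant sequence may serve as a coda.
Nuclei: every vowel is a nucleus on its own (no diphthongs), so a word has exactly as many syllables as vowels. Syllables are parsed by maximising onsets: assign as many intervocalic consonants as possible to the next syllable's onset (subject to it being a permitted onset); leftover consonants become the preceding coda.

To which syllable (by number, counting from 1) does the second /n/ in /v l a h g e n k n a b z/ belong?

3

Nuclei (vowels): a, e, a → 3 syllables.
σ1/σ2 boundary: /hg/ — longest licit onset from the right is /g/, leaving /h/ as coda.
σ2/σ3 boundary: /nkn/ — longest licit onset from the right is /n/, leaving /nk/ as coda.
So the parse is vlah.genk.nabz.
The second /n/ is in the onset of syllable 3 (/nabz/).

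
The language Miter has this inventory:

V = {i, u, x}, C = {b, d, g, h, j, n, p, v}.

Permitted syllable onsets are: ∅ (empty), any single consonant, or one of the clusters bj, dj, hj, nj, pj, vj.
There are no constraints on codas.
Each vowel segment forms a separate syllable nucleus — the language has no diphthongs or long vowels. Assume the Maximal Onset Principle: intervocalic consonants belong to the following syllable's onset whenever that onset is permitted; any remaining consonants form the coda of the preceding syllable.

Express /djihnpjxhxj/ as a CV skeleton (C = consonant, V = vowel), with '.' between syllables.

Nuclei (vowels): i, x, x → 3 syllables.
σ1/σ2 boundary: /hnpj/ splits as /hn/ + /pj/ (/pj/ is the longest suffix that is a licit onset).
σ2/σ3 boundary: /h/ is a single consonant, so it becomes the next onset.
Syllabification: djihn.pjx.hxj.
Mapping each syllable to C/V: /djihn/ → CCVCC, /pjx/ → CCV, /hxj/ → CVC.

CCVCC.CCV.CVC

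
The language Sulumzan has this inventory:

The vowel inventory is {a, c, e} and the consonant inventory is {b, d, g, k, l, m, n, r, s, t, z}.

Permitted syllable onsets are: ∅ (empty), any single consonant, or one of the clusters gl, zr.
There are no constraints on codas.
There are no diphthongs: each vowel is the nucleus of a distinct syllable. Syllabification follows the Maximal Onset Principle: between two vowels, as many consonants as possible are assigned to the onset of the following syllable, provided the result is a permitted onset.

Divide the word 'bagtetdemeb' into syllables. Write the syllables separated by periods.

The vowels are a, e, e, e — 4 nuclei, so 4 syllables.
Between /a/ (V1) and /e/ (V2): /gt/; trying suffixes from longest down, /t/ is the first permitted one, so coda /g/ | onset /t/.
Between /e/ (V2) and /e/ (V3): /td/; trying suffixes from longest down, /d/ is the first permitted one, so coda /t/ | onset /d/.
Between /e/ (V3) and /e/ (V4): /m/ → onset of the next syllable (single consonants are always licit onsets).

bag.tet.de.meb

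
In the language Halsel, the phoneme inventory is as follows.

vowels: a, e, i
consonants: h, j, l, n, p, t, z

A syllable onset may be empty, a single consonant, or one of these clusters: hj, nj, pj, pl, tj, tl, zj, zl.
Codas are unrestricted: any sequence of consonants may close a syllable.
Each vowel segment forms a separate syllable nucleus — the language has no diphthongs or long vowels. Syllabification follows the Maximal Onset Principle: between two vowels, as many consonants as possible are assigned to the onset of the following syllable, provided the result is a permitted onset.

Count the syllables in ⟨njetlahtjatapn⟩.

4

The vowels are e, a, a, a — 4 nuclei, so 4 syllables.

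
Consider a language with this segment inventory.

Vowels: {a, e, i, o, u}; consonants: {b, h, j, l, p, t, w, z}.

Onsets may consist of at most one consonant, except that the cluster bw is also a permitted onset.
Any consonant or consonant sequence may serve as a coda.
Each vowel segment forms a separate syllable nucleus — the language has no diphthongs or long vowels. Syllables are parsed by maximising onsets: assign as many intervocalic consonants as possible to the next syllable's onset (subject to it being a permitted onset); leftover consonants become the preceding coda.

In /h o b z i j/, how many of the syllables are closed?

2

The vowels are o, i — 2 nuclei, so 2 syllables.
/o…i/ gap (V1→V2): /bz/ splits as /b/ + /z/ (/z/ is the longest suffix that is a licit onset).
Result: hob.zij.
Classifying each syllable: /hob/ (closed), /zij/ (closed).
Closed syllables: 2.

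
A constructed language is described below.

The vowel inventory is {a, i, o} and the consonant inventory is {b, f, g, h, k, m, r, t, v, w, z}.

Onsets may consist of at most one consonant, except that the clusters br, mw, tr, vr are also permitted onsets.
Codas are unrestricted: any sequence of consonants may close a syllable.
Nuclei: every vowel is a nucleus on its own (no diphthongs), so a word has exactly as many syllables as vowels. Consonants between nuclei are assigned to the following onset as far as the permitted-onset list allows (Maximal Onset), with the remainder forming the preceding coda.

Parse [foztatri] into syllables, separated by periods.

Nuclei (vowels): o, a, i → 3 syllables.
V1 /o/ – V2 /a/: /zt/ splits as /z/ + /t/ (/t/ is the longest suffix that is a licit onset).
V2 /a/ – V3 /i/: /tr/ is a licit onset in full, so it all attaches to the next syllable.

foz.ta.tri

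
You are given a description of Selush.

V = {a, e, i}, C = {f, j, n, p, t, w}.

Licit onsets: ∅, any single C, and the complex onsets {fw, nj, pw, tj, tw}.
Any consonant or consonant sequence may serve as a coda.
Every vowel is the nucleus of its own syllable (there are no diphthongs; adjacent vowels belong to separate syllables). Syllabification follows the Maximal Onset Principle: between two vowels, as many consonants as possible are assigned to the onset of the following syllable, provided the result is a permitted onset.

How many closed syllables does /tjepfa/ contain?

1

Nuclei (vowels): e, a → 2 syllables.
V1 /e/ – V2 /a/: cluster /pf/ — the longest permitted-onset suffix is /f/; onset = /f/, preceding coda = /p/.
Result: tjep.fa.
Classifying each syllable: /tjep/ (closed), /fa/ (open).
Closed syllables: 1.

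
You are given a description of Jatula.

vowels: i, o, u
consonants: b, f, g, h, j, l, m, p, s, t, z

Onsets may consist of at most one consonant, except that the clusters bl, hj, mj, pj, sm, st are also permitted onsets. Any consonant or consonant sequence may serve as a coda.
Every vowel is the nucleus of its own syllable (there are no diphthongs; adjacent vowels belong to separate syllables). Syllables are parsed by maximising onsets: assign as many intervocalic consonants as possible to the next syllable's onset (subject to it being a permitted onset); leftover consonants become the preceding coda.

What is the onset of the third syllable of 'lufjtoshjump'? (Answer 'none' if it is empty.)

The vowels are u, o, u — 3 nuclei, so 3 syllables.
Between /u/ (V1) and /o/ (V2): /fjt/ splits as /fj/ + /t/ (/t/ is the longest suffix that is a licit onset).
Between /o/ (V2) and /u/ (V3): /shj/ splits as /s/ + /hj/ (/hj/ is the longest suffix that is a licit onset).
Result: lufj.tos.hjump.
Syllable 3 is /hjump/: onset /hj/, nucleus /u/, coda /mp/.

hj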